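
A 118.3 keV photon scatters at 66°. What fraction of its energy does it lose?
0.1208 (or 12.08%)

Calculate initial and final photon energies:

Initial: E₀ = 118.3 keV → λ₀ = 10.4805 pm
Compton shift: Δλ = 1.4394 pm
Final wavelength: λ' = 11.9199 pm
Final energy: E' = 104.0142 keV

Fractional energy loss:
(E₀ - E')/E₀ = (118.3000 - 104.0142)/118.3000
= 14.2858/118.3000
= 0.1208
= 12.08%

(Intermediate values are shown rounded; full precision is carried through to the final answer.)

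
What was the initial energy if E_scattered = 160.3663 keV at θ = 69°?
200.7999 keV

Convert final energy to wavelength (hc ≈ 1239.842 keV·pm):
λ' = hc/E' = 1239.842 / 160.3663 = 7.7313 pm

Calculate the Compton shift:
Δλ = λ_C(1 - cos(69°))
Δλ = 2.4263 × (1 - cos(69°))
Δλ = 1.5568 pm

Initial wavelength:
λ = λ' - Δλ = 7.7313 - 1.5568 = 6.1745 pm

Initial energy:
E = hc/λ = 1239.842 / 6.1745 = 200.7999 keV

(Intermediate values are shown rounded; full precision is carried through to the final answer.)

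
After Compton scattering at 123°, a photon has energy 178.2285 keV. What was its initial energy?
386.4000 keV

Convert final energy to wavelength (hc ≈ 1239.842 keV·pm):
λ' = hc/E' = 1239.842 / 178.2285 = 6.9565 pm

Calculate the Compton shift:
Δλ = λ_C(1 - cos(123°))
Δλ = 2.4263 × (1 - cos(123°))
Δλ = 3.7478 pm

Initial wavelength:
λ = λ' - Δλ = 6.9565 - 3.7478 = 3.2087 pm

Initial energy:
E = hc/λ = 1239.842 / 3.2087 = 386.4000 keV

(Intermediate values are shown rounded; full precision is carried through to the final answer.)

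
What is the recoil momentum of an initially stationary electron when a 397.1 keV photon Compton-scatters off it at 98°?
2.5369e-22 kg·m/s

The electron is initially at rest, so by conservation of momentum:
p⃗_e = p⃗₀ − p⃗'  (incident photon momentum minus scattered photon momentum)

Photon momentum magnitudes (p = h/λ = E/c):
λ₀ = hc/E₀ = 3.1222 pm → p₀ = h/λ₀ = 2.1222e-22 kg·m/s
Δλ = λ_C(1 − cos 98°) = 2.7640 pm
λ' = 5.8862 pm → p' = h/λ' = 1.1257e-22 kg·m/s

The scattered photon makes angle θ = 98° with the incident direction, so by the law of cosines:
|p⃗_e|² = p₀² + p'² − 2p₀p'cos θ
|p⃗_e|² = (2.1222e-22)² + (1.1257e-22)² − 2·2.1222e-22·1.1257e-22·cos(98°)
|p⃗_e| = 2.5369e-22 kg·m/s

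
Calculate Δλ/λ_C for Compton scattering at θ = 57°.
0.4554 λ_C

The Compton shift formula is:
Δλ = λ_C(1 - cos θ)

Dividing both sides by λ_C:
Δλ/λ_C = 1 - cos θ

For θ = 57°:
Δλ/λ_C = 1 - cos(57°)
Δλ/λ_C = 1 - 0.5446
Δλ/λ_C = 0.4554

This means the shift is 0.4554 × λ_C = 1.1048 pm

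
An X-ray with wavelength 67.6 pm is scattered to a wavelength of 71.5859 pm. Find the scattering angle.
130.00°

First find the wavelength shift:
Δλ = λ' - λ = 71.5859 - 67.6 = 3.9859 pm

Using Δλ = λ_C(1 - cos θ), with λ_C = h/(m_e·c) ≈ 2.42631024 pm:
cos θ = 1 - Δλ/λ_C
cos θ = 1 - 3.9859/2.42631024
cos θ = -0.642783

θ = arccos(-0.642783)
θ = 130.00°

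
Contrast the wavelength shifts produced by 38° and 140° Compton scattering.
140° produces the larger shift by a factor of 8.331

Calculate both shifts using Δλ = λ_C(1 - cos θ):

For θ₁ = 38°:
Δλ₁ = 2.4263 × (1 - cos(38°))
Δλ₁ = 2.4263 × 0.2120
Δλ₁ = 0.5144 pm

For θ₂ = 140°:
Δλ₂ = 2.4263 × (1 - cos(140°))
Δλ₂ = 2.4263 × 1.7660
Δλ₂ = 4.2850 pm

The 140° angle produces the larger shift.
Ratio: 4.2850/0.5144 = 8.331

(Intermediate values are shown rounded; full precision is carried through to the final answer.)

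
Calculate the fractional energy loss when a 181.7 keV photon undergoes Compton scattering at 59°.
0.1471 (or 14.71%)

Calculate initial and final photon energies:

Initial: E₀ = 181.7 keV → λ₀ = 6.8236 pm
Compton shift: Δλ = 1.1767 pm
Final wavelength: λ' = 8.0002 pm
Final energy: E' = 154.9757 keV

Fractional energy loss:
(E₀ - E')/E₀ = (181.7000 - 154.9757)/181.7000
= 26.7243/181.7000
= 0.1471
= 14.71%

(Intermediate values are shown rounded; full precision is carried through to the final answer.)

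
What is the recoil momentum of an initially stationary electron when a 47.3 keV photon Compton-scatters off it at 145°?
4.4756e-23 kg·m/s

The electron is initially at rest, so by conservation of momentum:
p⃗_e = p⃗₀ − p⃗'  (incident photon momentum minus scattered photon momentum)

Photon momentum magnitudes (p = h/λ = E/c):
λ₀ = hc/E₀ = 26.2123 pm → p₀ = h/λ₀ = 2.5278e-23 kg·m/s
Δλ = λ_C(1 − cos 145°) = 4.4138 pm
λ' = 30.6261 pm → p' = h/λ' = 2.1635e-23 kg·m/s

The scattered photon makes angle θ = 145° with the incident direction, so by the law of cosines:
|p⃗_e|² = p₀² + p'² − 2p₀p'cos θ
|p⃗_e|² = (2.5278e-23)² + (2.1635e-23)² − 2·2.5278e-23·2.1635e-23·cos(145°)
|p⃗_e| = 4.4756e-23 kg·m/s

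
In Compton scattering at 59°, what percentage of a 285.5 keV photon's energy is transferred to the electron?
0.2132 (or 21.32%)

Calculate initial and final photon energies:

Initial: E₀ = 285.5 keV → λ₀ = 4.3427 pm
Compton shift: Δλ = 1.1767 pm
Final wavelength: λ' = 5.5194 pm
Final energy: E' = 224.6346 keV

Fractional energy loss:
(E₀ - E')/E₀ = (285.5000 - 224.6346)/285.5000
= 60.8654/285.5000
= 0.2132
= 21.32%

(Intermediate values are shown rounded; full precision is carried through to the final answer.)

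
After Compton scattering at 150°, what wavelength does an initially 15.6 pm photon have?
20.1276 pm

Using the Compton formula: λ' = λ + λ_C(1 − cos θ)

For θ = 150°, cos θ = -√3/2 (exact) ≈ -0.8660, so:
1 − cos 150° = 1 − (-√3/2) ≈ 1.8660

Δλ = λ_C × 1.8660 = 2.4263 × 1.8660 = 4.5276 pm

λ' = 15.6 + 4.5276 = 20.1276 pm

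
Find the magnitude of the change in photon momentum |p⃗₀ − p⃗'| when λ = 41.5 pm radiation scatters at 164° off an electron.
2.9996e-23 kg·m/s

Photon momentum magnitude is p = h/λ.

Initial momentum:
p₀ = h/λ = 6.6261e-34/4.1500e-11 = 1.5966e-23 kg·m/s

After scattering:
λ' = λ + Δλ = 41.5 + 4.7586 = 46.2586 pm
p' = h/λ' = 6.6261e-34/4.6259e-11 = 1.4324e-23 kg·m/s

Momentum is a vector; the scattered photon's direction makes angle θ = 164° with the incident direction. The magnitude of the vector change Δp⃗ = p⃗₀ − p⃗' is found from the law of cosines:
|Δp⃗|² = p₀² + p'² − 2p₀p'cos θ
|Δp⃗|² = (1.5966e-23)² + (1.4324e-23)² − 2·1.5966e-23·1.4324e-23·cos(164°)
|Δp⃗| = 2.9996e-23 kg·m/s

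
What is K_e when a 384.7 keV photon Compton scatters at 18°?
13.6711 keV

By energy conservation: K_e = E_initial - E_final

First find the scattered photon energy:
Initial wavelength: λ = hc/E = 3.2229 pm
Compton shift: Δλ = λ_C(1 - cos(18°)) = 0.1188 pm
Final wavelength: λ' = 3.2229 + 0.1188 = 3.3416 pm
Final photon energy: E' = hc/λ' = 371.0289 keV

Electron kinetic energy:
K_e = E - E' = 384.7000 - 371.0289 = 13.6711 keV

(Intermediate values are shown rounded; full precision is carried through to the final answer.)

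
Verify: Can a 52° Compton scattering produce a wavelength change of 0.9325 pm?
Yes, consistent

Calculate the expected shift for θ = 52°:

Δλ_expected = λ_C(1 - cos(52°))
Δλ_expected = 2.4263 × (1 - cos(52°))
Δλ_expected = 2.4263 × 0.3843
Δλ_expected = 0.9325 pm

Given shift: 0.9325 pm
Expected shift: 0.9325 pm
Difference: 0.0000 pm

The values match. This is consistent with Compton scattering at the stated angle.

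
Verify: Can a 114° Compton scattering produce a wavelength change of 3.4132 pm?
Yes, consistent

Calculate the expected shift for θ = 114°:

Δλ_expected = λ_C(1 - cos(114°))
Δλ_expected = 2.4263 × (1 - cos(114°))
Δλ_expected = 2.4263 × 1.4067
Δλ_expected = 3.4132 pm

Given shift: 3.4132 pm
Expected shift: 3.4132 pm
Difference: 0.0000 pm

The values match. This is consistent with Compton scattering at the stated angle.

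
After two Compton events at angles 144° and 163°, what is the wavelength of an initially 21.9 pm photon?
31.0358 pm

Apply Compton shift twice:

First scattering at θ₁ = 144°:
Δλ₁ = λ_C(1 - cos(144°))
Δλ₁ = 2.4263 × 1.8090
Δλ₁ = 4.3892 pm

After first scattering:
λ₁ = 21.9 + 4.3892 = 26.2892 pm

Second scattering at θ₂ = 163°:
Δλ₂ = λ_C(1 - cos(163°))
Δλ₂ = 2.4263 × 1.9563
Δλ₂ = 4.7466 pm

Final wavelength:
λ₂ = 26.2892 + 4.7466 = 31.0358 pm

Total shift: Δλ_total = 4.3892 + 4.7466 = 9.1358 pm

(Intermediate values are shown rounded; full precision is carried through to the final answer.)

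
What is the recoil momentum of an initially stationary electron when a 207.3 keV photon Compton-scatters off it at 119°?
1.5646e-22 kg·m/s

The electron is initially at rest, so by conservation of momentum:
p⃗_e = p⃗₀ − p⃗'  (incident photon momentum minus scattered photon momentum)

Photon momentum magnitudes (p = h/λ = E/c):
λ₀ = hc/E₀ = 5.9809 pm → p₀ = h/λ₀ = 1.1079e-22 kg·m/s
Δλ = λ_C(1 − cos 119°) = 3.6026 pm
λ' = 9.5835 pm → p' = h/λ' = 6.9140e-23 kg·m/s

The scattered photon makes angle θ = 119° with the incident direction, so by the law of cosines:
|p⃗_e|² = p₀² + p'² − 2p₀p'cos θ
|p⃗_e|² = (1.1079e-22)² + (6.9140e-23)² − 2·1.1079e-22·6.9140e-23·cos(119°)
|p⃗_e| = 1.5646e-22 kg·m/s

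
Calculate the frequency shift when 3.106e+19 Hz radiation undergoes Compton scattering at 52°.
2.736e+18 Hz (decrease)

Convert frequency to wavelength (c = 299792458 m/s):
λ₀ = c/f₀ = 299792458/3.106e+19 = 9.6520431e-12 m = 9.6520 pm

Calculate Compton shift:
Δλ = λ_C(1 - cos(52°)) = 0.9325 pm

Final wavelength:
λ' = λ₀ + Δλ = 9.6520 + 0.9325 = 10.5846 pm

Final frequency:
f' = c/λ' = 299792458/1.0584568e-11 = 2.8323543e+19 Hz

Frequency shift (decrease):
Δf = f₀ - f' = 3.106e+19 - 2.8323543e+19 = 2.736e+18 Hz

(Intermediate values are shown rounded; full precision is carried through to the final answer.)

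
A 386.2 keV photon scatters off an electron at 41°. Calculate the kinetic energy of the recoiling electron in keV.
60.3985 keV

By energy conservation: K_e = E_initial - E_final

First find the scattered photon energy:
Initial wavelength: λ = hc/E = 3.2104 pm
Compton shift: Δλ = λ_C(1 - cos(41°)) = 0.5952 pm
Final wavelength: λ' = 3.2104 + 0.5952 = 3.8055 pm
Final photon energy: E' = hc/λ' = 325.8015 keV

Electron kinetic energy:
K_e = E - E' = 386.2000 - 325.8015 = 60.3985 keV

(Intermediate values are shown rounded; full precision is carried through to the final answer.)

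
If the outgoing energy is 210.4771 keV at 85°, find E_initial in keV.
337.3001 keV

Convert final energy to wavelength (hc ≈ 1239.842 keV·pm):
λ' = hc/E' = 1239.842 / 210.4771 = 5.8906 pm

Calculate the Compton shift:
Δλ = λ_C(1 - cos(85°))
Δλ = 2.4263 × (1 - cos(85°))
Δλ = 2.2148 pm

Initial wavelength:
λ = λ' - Δλ = 5.8906 - 2.2148 = 3.6758 pm

Initial energy:
E = hc/λ = 1239.842 / 3.6758 = 337.3001 keV

(Intermediate values are shown rounded; full precision is carried through to the final answer.)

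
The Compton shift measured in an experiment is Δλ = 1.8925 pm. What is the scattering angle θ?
77.29°

From the Compton formula Δλ = λ_C(1 - cos θ), we can solve for θ:

cos θ = 1 - Δλ/λ_C

Given:
- Δλ = 1.8925 pm
- λ_C = h/(m_e·c) ≈ 2.42631024 pm

cos θ = 1 - 1.8925/2.42631024
cos θ = 1 - 0.779991
cos θ = 0.220009

θ = arccos(0.220009)
θ = 77.29°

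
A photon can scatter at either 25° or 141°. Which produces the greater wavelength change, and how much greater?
141° produces the larger shift by a factor of 18.968

Calculate both shifts using Δλ = λ_C(1 - cos θ):

For θ₁ = 25°:
Δλ₁ = 2.4263 × (1 - cos(25°))
Δλ₁ = 2.4263 × 0.0937
Δλ₁ = 0.2273 pm

For θ₂ = 141°:
Δλ₂ = 2.4263 × (1 - cos(141°))
Δλ₂ = 2.4263 × 1.7771
Δλ₂ = 4.3119 pm

The 141° angle produces the larger shift.
Ratio: 4.3119/0.2273 = 18.968

(Intermediate values are shown rounded; full precision is carried through to the final answer.)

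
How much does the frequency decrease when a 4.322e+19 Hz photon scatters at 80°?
9.691e+18 Hz (decrease)

Convert frequency to wavelength (c = 299792458 m/s):
λ₀ = c/f₀ = 299792458/4.322e+19 = 6.9364289e-12 m = 6.9364 pm

Calculate Compton shift:
Δλ = λ_C(1 - cos(80°)) = 2.0050 pm

Final wavelength:
λ' = λ₀ + Δλ = 6.9364 + 2.0050 = 8.9414 pm

Final frequency:
f' = c/λ' = 299792458/8.9414148e-12 = 3.3528526e+19 Hz

Frequency shift (decrease):
Δf = f₀ - f' = 4.322e+19 - 3.3528526e+19 = 9.691e+18 Hz

(Intermediate values are shown rounded; full precision is carried through to the final answer.)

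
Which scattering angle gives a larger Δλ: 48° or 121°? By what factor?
121° produces the larger shift by a factor of 4.579

Calculate both shifts using Δλ = λ_C(1 - cos θ):

For θ₁ = 48°:
Δλ₁ = 2.4263 × (1 - cos(48°))
Δλ₁ = 2.4263 × 0.3309
Δλ₁ = 0.8028 pm

For θ₂ = 121°:
Δλ₂ = 2.4263 × (1 - cos(121°))
Δλ₂ = 2.4263 × 1.5150
Δλ₂ = 3.6760 pm

The 121° angle produces the larger shift.
Ratio: 3.6760/0.8028 = 4.579

(Intermediate values are shown rounded; full precision is carried through to the final answer.)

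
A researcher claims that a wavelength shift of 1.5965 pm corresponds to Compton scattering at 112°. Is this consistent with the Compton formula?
No, inconsistent

Calculate the expected shift for θ = 112°:

Δλ_expected = λ_C(1 - cos(112°))
Δλ_expected = 2.4263 × (1 - cos(112°))
Δλ_expected = 2.4263 × 1.3746
Δλ_expected = 3.3352 pm

Given shift: 1.5965 pm
Expected shift: 3.3352 pm
Difference: 1.7388 pm

The values do not match. The given shift corresponds to θ ≈ 70.0°, not 112°.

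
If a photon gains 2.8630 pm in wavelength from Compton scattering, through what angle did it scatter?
100.37°

From the Compton formula Δλ = λ_C(1 - cos θ), we can solve for θ:

cos θ = 1 - Δλ/λ_C

Given:
- Δλ = 2.8630 pm
- λ_C = h/(m_e·c) ≈ 2.42631024 pm

cos θ = 1 - 2.8630/2.42631024
cos θ = 1 - 1.179981
cos θ = -0.179981

θ = arccos(-0.179981)
θ = 100.37°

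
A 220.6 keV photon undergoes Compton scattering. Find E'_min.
118.3853 keV (at θ = 180°)

The scattered photon has minimum energy when its wavelength is maximum, i.e., when the Compton shift Δλ = λ_C(1 − cos θ) is maximum. This occurs at θ = 180° (backscattering), giving Δλ_max = 2λ_C = 4.8526 pm.

Initial wavelength: λ₀ = hc/E₀ = 5.6203 pm
Maximum final wavelength: λ'_max = λ₀ + 2λ_C = 5.6203 + 4.8526 = 10.4729 pm
Minimum final energy: E'_min = hc/λ'_max = 118.3853 keV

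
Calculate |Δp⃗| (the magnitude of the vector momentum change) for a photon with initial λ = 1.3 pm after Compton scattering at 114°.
5.8125e-22 kg·m/s

Photon momentum magnitude is p = h/λ.

Initial momentum:
p₀ = h/λ = 6.6261e-34/1.3000e-12 = 5.0970e-22 kg·m/s

After scattering:
λ' = λ + Δλ = 1.3 + 3.4132 = 4.7132 pm
p' = h/λ' = 6.6261e-34/4.7132e-12 = 1.4059e-22 kg·m/s

Momentum is a vector; the scattered photon's direction makes angle θ = 114° with the incident direction. The magnitude of the vector change Δp⃗ = p⃗₀ − p⃗' is found from the law of cosines:
|Δp⃗|² = p₀² + p'² − 2p₀p'cos θ
|Δp⃗|² = (5.0970e-22)² + (1.4059e-22)² − 2·5.0970e-22·1.4059e-22·cos(114°)
|Δp⃗| = 5.8125e-22 kg·m/s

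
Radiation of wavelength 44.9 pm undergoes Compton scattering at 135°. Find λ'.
49.0420 pm

Using the Compton formula: λ' = λ + λ_C(1 − cos θ)

For θ = 135°, cos θ = -√2/2 (exact) ≈ -0.7071, so:
1 − cos 135° = 1 − (-√2/2) ≈ 1.7071

Δλ = λ_C × 1.7071 = 2.4263 × 1.7071 = 4.1420 pm

λ' = 44.9 + 4.1420 = 49.0420 pm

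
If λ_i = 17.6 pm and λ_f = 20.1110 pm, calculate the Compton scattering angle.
92.00°

First find the wavelength shift:
Δλ = λ' - λ = 20.1110 - 17.6 = 2.5110 pm

Using Δλ = λ_C(1 - cos θ), with λ_C = h/(m_e·c) ≈ 2.42631024 pm:
cos θ = 1 - Δλ/λ_C
cos θ = 1 - 2.5110/2.42631024
cos θ = -0.034905

θ = arccos(-0.034905)
θ = 92.00°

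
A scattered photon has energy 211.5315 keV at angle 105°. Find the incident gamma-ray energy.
441.6998 keV

Convert final energy to wavelength (hc ≈ 1239.842 keV·pm):
λ' = hc/E' = 1239.842 / 211.5315 = 5.8613 pm

Calculate the Compton shift:
Δλ = λ_C(1 - cos(105°))
Δλ = 2.4263 × (1 - cos(105°))
Δλ = 3.0543 pm

Initial wavelength:
λ = λ' - Δλ = 5.8613 - 3.0543 = 2.8070 pm

Initial energy:
E = hc/λ = 1239.842 / 2.8070 = 441.6998 keV

(Intermediate values are shown rounded; full precision is carried through to the final answer.)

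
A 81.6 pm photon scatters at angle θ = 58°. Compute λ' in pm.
82.7406 pm

Using the Compton scattering formula:
λ' = λ + Δλ = λ + λ_C(1 - cos θ)

Given:
- Initial wavelength λ = 81.6 pm
- Scattering angle θ = 58°
- Compton wavelength λ_C ≈ 2.4263 pm

Calculate the shift:
Δλ = 2.4263 × (1 - cos(58°))
Δλ = 2.4263 × 0.4701
Δλ = 1.1406 pm

Final wavelength:
λ' = 81.6 + 1.1406 = 82.7406 pm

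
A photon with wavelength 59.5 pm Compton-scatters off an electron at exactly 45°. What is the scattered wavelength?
60.2106 pm

Using the Compton formula: λ' = λ + λ_C(1 − cos θ)

For θ = 45°, cos θ = √2/2 (exact) ≈ 0.7071, so:
1 − cos 45° = 1 − (√2/2) ≈ 0.2929

Δλ = λ_C × 0.2929 = 2.4263 × 0.2929 = 0.7106 pm

λ' = 59.5 + 0.7106 = 60.2106 pm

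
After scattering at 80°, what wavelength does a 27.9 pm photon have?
29.9050 pm

Using the Compton scattering formula:
λ' = λ + Δλ = λ + λ_C(1 - cos θ)

Given:
- Initial wavelength λ = 27.9 pm
- Scattering angle θ = 80°
- Compton wavelength λ_C ≈ 2.4263 pm

Calculate the shift:
Δλ = 2.4263 × (1 - cos(80°))
Δλ = 2.4263 × 0.8264
Δλ = 2.0050 pm

Final wavelength:
λ' = 27.9 + 2.0050 = 29.9050 pm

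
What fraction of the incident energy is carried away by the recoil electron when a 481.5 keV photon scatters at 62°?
0.3333 (or 33.33%)

Calculate initial and final photon energies:

Initial: E₀ = 481.5 keV → λ₀ = 2.5750 pm
Compton shift: Δλ = 1.2872 pm
Final wavelength: λ' = 3.8622 pm
Final energy: E' = 321.0210 keV

Fractional energy loss:
(E₀ - E')/E₀ = (481.5000 - 321.0210)/481.5000
= 160.4790/481.5000
= 0.3333
= 33.33%

(Intermediate values are shown rounded; full precision is carried through to the final answer.)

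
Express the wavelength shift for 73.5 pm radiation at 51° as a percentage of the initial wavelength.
1.2237%

Calculate the Compton shift:
Δλ = λ_C(1 - cos(51°))
Δλ = 2.4263 × (1 - cos(51°))
Δλ = 2.4263 × 0.3707
Δλ = 0.8994 pm

Percentage change:
(Δλ/λ₀) × 100 = (0.8994/73.5) × 100
= 1.2237%

(Intermediate values are shown rounded; full precision is carried through to the final answer.)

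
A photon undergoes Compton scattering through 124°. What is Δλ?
3.7831 pm

Using the Compton scattering formula:
Δλ = λ_C(1 - cos θ)

where λ_C = h/(m_e·c) ≈ 2.4263 pm is the Compton wavelength of an electron.

For θ = 124°:
cos(124°) = -0.5592
1 - cos(124°) = 1.5592

Δλ = 2.4263 × 1.5592
Δλ = 3.7831 pm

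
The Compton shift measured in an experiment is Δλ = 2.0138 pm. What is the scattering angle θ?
80.21°

From the Compton formula Δλ = λ_C(1 - cos θ), we can solve for θ:

cos θ = 1 - Δλ/λ_C

Given:
- Δλ = 2.0138 pm
- λ_C = h/(m_e·c) ≈ 2.42631024 pm

cos θ = 1 - 2.0138/2.42631024
cos θ = 1 - 0.829985
cos θ = 0.170015

θ = arccos(0.170015)
θ = 80.21°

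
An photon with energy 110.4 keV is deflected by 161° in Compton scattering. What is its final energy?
77.7287 keV

First convert energy to wavelength:
λ = hc/E, with hc ≈ 1239.842 keV·pm (i.e. 1239.842 eV·nm)

For E = 110.4 keV = 110400 eV:
λ = 1239.842 keV·pm / 110.4 keV
λ = 11.2305 pm

Calculate the Compton shift:
Δλ = λ_C(1 - cos(161°)) = 2.4263 × 1.9455
Δλ = 4.7204 pm

Final wavelength:
λ' = 11.2305 + 4.7204 = 15.9509 pm

Final energy:
E' = hc/λ' = 1239.842 / 15.9509 = 77.7287 keV

(Intermediate values are shown rounded; full precision is carried through to the final answer.)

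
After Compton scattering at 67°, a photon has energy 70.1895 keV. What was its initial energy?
76.6000 keV

Convert final energy to wavelength (hc ≈ 1239.842 keV·pm):
λ' = hc/E' = 1239.842 / 70.1895 = 17.6642 pm

Calculate the Compton shift:
Δλ = λ_C(1 - cos(67°))
Δλ = 2.4263 × (1 - cos(67°))
Δλ = 1.4783 pm

Initial wavelength:
λ = λ' - Δλ = 17.6642 - 1.4783 = 16.1859 pm

Initial energy:
E = hc/λ = 1239.842 / 16.1859 = 76.6000 keV

(Intermediate values are shown rounded; full precision is carried through to the final answer.)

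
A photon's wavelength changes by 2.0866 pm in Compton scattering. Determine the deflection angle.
81.95°

From the Compton formula Δλ = λ_C(1 - cos θ), we can solve for θ:

cos θ = 1 - Δλ/λ_C

Given:
- Δλ = 2.0866 pm
- λ_C = h/(m_e·c) ≈ 2.42631024 pm

cos θ = 1 - 2.0866/2.42631024
cos θ = 1 - 0.859989
cos θ = 0.140011

θ = arccos(0.140011)
θ = 81.95°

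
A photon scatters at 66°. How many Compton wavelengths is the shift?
0.5933 λ_C

The Compton shift formula is:
Δλ = λ_C(1 - cos θ)

Dividing both sides by λ_C:
Δλ/λ_C = 1 - cos θ

For θ = 66°:
Δλ/λ_C = 1 - cos(66°)
Δλ/λ_C = 1 - 0.4067
Δλ/λ_C = 0.5933

This means the shift is 0.5933 × λ_C = 1.4394 pm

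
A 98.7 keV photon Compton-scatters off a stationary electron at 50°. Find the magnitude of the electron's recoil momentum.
4.3256e-23 kg·m/s

The electron is initially at rest, so by conservation of momentum:
p⃗_e = p⃗₀ − p⃗'  (incident photon momentum minus scattered photon momentum)

Photon momentum magnitudes (p = h/λ = E/c):
λ₀ = hc/E₀ = 12.5617 pm → p₀ = h/λ₀ = 5.2748e-23 kg·m/s
Δλ = λ_C(1 − cos 50°) = 0.8667 pm
λ' = 13.4284 pm → p' = h/λ' = 4.9344e-23 kg·m/s

The scattered photon makes angle θ = 50° with the incident direction, so by the law of cosines:
|p⃗_e|² = p₀² + p'² − 2p₀p'cos θ
|p⃗_e|² = (5.2748e-23)² + (4.9344e-23)² − 2·5.2748e-23·4.9344e-23·cos(50°)
|p⃗_e| = 4.3256e-23 kg·m/s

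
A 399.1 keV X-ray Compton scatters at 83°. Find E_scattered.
236.7370 keV

First convert energy to wavelength:
λ = hc/E, with hc ≈ 1239.842 keV·pm (i.e. 1239.842 eV·nm)

For E = 399.1 keV = 399100 eV:
λ = 1239.842 keV·pm / 399.1 keV
λ = 3.1066 pm

Calculate the Compton shift:
Δλ = λ_C(1 - cos(83°)) = 2.4263 × 0.8781
Δλ = 2.1306 pm

Final wavelength:
λ' = 3.1066 + 2.1306 = 5.2372 pm

Final energy:
E' = hc/λ' = 1239.842 / 5.2372 = 236.7370 keV

(Intermediate values are shown rounded; full precision is carried through to the final answer.)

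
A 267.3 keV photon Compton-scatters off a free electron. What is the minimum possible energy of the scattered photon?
130.6333 keV (at θ = 180°)

The scattered photon has minimum energy when its wavelength is maximum, i.e., when the Compton shift Δλ = λ_C(1 − cos θ) is maximum. This occurs at θ = 180° (backscattering), giving Δλ_max = 2λ_C = 4.8526 pm.

Initial wavelength: λ₀ = hc/E₀ = 4.6384 pm
Maximum final wavelength: λ'_max = λ₀ + 2λ_C = 4.6384 + 4.8526 = 9.4910 pm
Minimum final energy: E'_min = hc/λ'_max = 130.6333 keV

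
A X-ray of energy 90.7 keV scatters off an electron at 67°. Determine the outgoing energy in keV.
81.8487 keV

First convert energy to wavelength:
λ = hc/E, with hc ≈ 1239.842 keV·pm (i.e. 1239.842 eV·nm)

For E = 90.7 keV = 90700 eV:
λ = 1239.842 keV·pm / 90.7 keV
λ = 13.6697 pm

Calculate the Compton shift:
Δλ = λ_C(1 - cos(67°)) = 2.4263 × 0.6093
Δλ = 1.4783 pm

Final wavelength:
λ' = 13.6697 + 1.4783 = 15.1480 pm

Final energy:
E' = hc/λ' = 1239.842 / 15.1480 = 81.8487 keV

(Intermediate values are shown rounded; full precision is carried through to the final answer.)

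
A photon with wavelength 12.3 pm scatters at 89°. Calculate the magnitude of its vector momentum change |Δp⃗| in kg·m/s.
6.9666e-23 kg·m/s

Photon momentum magnitude is p = h/λ.

Initial momentum:
p₀ = h/λ = 6.6261e-34/1.2300e-11 = 5.3870e-23 kg·m/s

After scattering:
λ' = λ + Δλ = 12.3 + 2.3840 = 14.6840 pm
p' = h/λ' = 6.6261e-34/1.4684e-11 = 4.5125e-23 kg·m/s

Momentum is a vector; the scattered photon's direction makes angle θ = 89° with the incident direction. The magnitude of the vector change Δp⃗ = p⃗₀ − p⃗' is found from the law of cosines:
|Δp⃗|² = p₀² + p'² − 2p₀p'cos θ
|Δp⃗|² = (5.3870e-23)² + (4.5125e-23)² − 2·5.3870e-23·4.5125e-23·cos(89°)
|Δp⃗| = 6.9666e-23 kg·m/s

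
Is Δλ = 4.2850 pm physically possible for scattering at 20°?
No, inconsistent

Calculate the expected shift for θ = 20°:

Δλ_expected = λ_C(1 - cos(20°))
Δλ_expected = 2.4263 × (1 - cos(20°))
Δλ_expected = 2.4263 × 0.0603
Δλ_expected = 0.1463 pm

Given shift: 4.2850 pm
Expected shift: 0.1463 pm
Difference: 4.1386 pm

The values do not match. The given shift corresponds to θ ≈ 140.0°, not 20°.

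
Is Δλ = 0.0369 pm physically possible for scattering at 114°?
No, inconsistent

Calculate the expected shift for θ = 114°:

Δλ_expected = λ_C(1 - cos(114°))
Δλ_expected = 2.4263 × (1 - cos(114°))
Δλ_expected = 2.4263 × 1.4067
Δλ_expected = 3.4132 pm

Given shift: 0.0369 pm
Expected shift: 3.4132 pm
Difference: 3.3763 pm

The values do not match. The given shift corresponds to θ ≈ 10.0°, not 114°.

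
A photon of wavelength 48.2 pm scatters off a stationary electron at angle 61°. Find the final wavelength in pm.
49.4500 pm

Using the Compton scattering formula:
λ' = λ + Δλ = λ + λ_C(1 - cos θ)

Given:
- Initial wavelength λ = 48.2 pm
- Scattering angle θ = 61°
- Compton wavelength λ_C ≈ 2.4263 pm

Calculate the shift:
Δλ = 2.4263 × (1 - cos(61°))
Δλ = 2.4263 × 0.5152
Δλ = 1.2500 pm

Final wavelength:
λ' = 48.2 + 1.2500 = 49.4500 pm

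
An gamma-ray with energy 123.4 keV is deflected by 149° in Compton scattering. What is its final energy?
85.1926 keV

First convert energy to wavelength:
λ = hc/E, with hc ≈ 1239.842 keV·pm (i.e. 1239.842 eV·nm)

For E = 123.4 keV = 123400 eV:
λ = 1239.842 keV·pm / 123.4 keV
λ = 10.0473 pm

Calculate the Compton shift:
Δλ = λ_C(1 - cos(149°)) = 2.4263 × 1.8572
Δλ = 4.5061 pm

Final wavelength:
λ' = 10.0473 + 4.5061 = 14.5534 pm

Final energy:
E' = hc/λ' = 1239.842 / 14.5534 = 85.1926 keV

(Intermediate values are shown rounded; full precision is carried through to the final answer.)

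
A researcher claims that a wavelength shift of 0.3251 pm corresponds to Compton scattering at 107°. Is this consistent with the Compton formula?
No, inconsistent

Calculate the expected shift for θ = 107°:

Δλ_expected = λ_C(1 - cos(107°))
Δλ_expected = 2.4263 × (1 - cos(107°))
Δλ_expected = 2.4263 × 1.2924
Δλ_expected = 3.1357 pm

Given shift: 0.3251 pm
Expected shift: 3.1357 pm
Difference: 2.8106 pm

The values do not match. The given shift corresponds to θ ≈ 30.0°, not 107°.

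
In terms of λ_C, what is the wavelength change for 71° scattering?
0.6744 λ_C

The Compton shift formula is:
Δλ = λ_C(1 - cos θ)

Dividing both sides by λ_C:
Δλ/λ_C = 1 - cos θ

For θ = 71°:
Δλ/λ_C = 1 - cos(71°)
Δλ/λ_C = 1 - 0.3256
Δλ/λ_C = 0.6744

This means the shift is 0.6744 × λ_C = 1.6364 pm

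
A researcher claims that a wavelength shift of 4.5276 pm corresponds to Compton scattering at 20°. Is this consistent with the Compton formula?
No, inconsistent

Calculate the expected shift for θ = 20°:

Δλ_expected = λ_C(1 - cos(20°))
Δλ_expected = 2.4263 × (1 - cos(20°))
Δλ_expected = 2.4263 × 0.0603
Δλ_expected = 0.1463 pm

Given shift: 4.5276 pm
Expected shift: 0.1463 pm
Difference: 4.3812 pm

The values do not match. The given shift corresponds to θ ≈ 150.0°, not 20°.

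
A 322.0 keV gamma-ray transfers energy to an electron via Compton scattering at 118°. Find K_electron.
154.8115 keV

By energy conservation: K_e = E_initial - E_final

First find the scattered photon energy:
Initial wavelength: λ = hc/E = 3.8504 pm
Compton shift: Δλ = λ_C(1 - cos(118°)) = 3.5654 pm
Final wavelength: λ' = 3.8504 + 3.5654 = 7.4158 pm
Final photon energy: E' = hc/λ' = 167.1885 keV

Electron kinetic energy:
K_e = E - E' = 322.0000 - 167.1885 = 154.8115 keV

(Intermediate values are shown rounded; full precision is carried through to the final answer.)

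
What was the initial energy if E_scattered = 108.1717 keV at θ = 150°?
178.8000 keV

Convert final energy to wavelength (hc ≈ 1239.842 keV·pm):
λ' = hc/E' = 1239.842 / 108.1717 = 11.4618 pm

Calculate the Compton shift:
Δλ = λ_C(1 - cos(150°))
Δλ = 2.4263 × (1 - cos(150°))
Δλ = 4.5276 pm

Initial wavelength:
λ = λ' - Δλ = 11.4618 - 4.5276 = 6.9342 pm

Initial energy:
E = hc/λ = 1239.842 / 6.9342 = 178.8000 keV

(Intermediate values are shown rounded; full precision is carried through to the final answer.)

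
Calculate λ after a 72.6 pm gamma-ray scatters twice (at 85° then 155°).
79.4401 pm

Apply Compton shift twice:

First scattering at θ₁ = 85°:
Δλ₁ = λ_C(1 - cos(85°))
Δλ₁ = 2.4263 × 0.9128
Δλ₁ = 2.2148 pm

After first scattering:
λ₁ = 72.6 + 2.2148 = 74.8148 pm

Second scattering at θ₂ = 155°:
Δλ₂ = λ_C(1 - cos(155°))
Δλ₂ = 2.4263 × 1.9063
Δλ₂ = 4.6253 pm

Final wavelength:
λ₂ = 74.8148 + 4.6253 = 79.4401 pm

Total shift: Δλ_total = 2.2148 + 4.6253 = 6.8401 pm

(Intermediate values are shown rounded; full precision is carried through to the final answer.)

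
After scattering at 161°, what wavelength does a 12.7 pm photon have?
17.4204 pm

Using the Compton scattering formula:
λ' = λ + Δλ = λ + λ_C(1 - cos θ)

Given:
- Initial wavelength λ = 12.7 pm
- Scattering angle θ = 161°
- Compton wavelength λ_C ≈ 2.4263 pm

Calculate the shift:
Δλ = 2.4263 × (1 - cos(161°))
Δλ = 2.4263 × 1.9455
Δλ = 4.7204 pm

Final wavelength:
λ' = 12.7 + 4.7204 = 17.4204 pm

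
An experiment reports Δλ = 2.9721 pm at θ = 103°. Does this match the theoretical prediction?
Yes, consistent

Calculate the expected shift for θ = 103°:

Δλ_expected = λ_C(1 - cos(103°))
Δλ_expected = 2.4263 × (1 - cos(103°))
Δλ_expected = 2.4263 × 1.2250
Δλ_expected = 2.9721 pm

Given shift: 2.9721 pm
Expected shift: 2.9721 pm
Difference: 0.0000 pm

The values match. This is consistent with Compton scattering at the stated angle.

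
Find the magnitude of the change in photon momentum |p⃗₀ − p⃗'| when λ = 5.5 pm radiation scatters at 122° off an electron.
1.6992e-22 kg·m/s

Photon momentum magnitude is p = h/λ.

Initial momentum:
p₀ = h/λ = 6.6261e-34/5.5000e-12 = 1.2047e-22 kg·m/s

After scattering:
λ' = λ + Δλ = 5.5 + 3.7121 = 9.2121 pm
p' = h/λ' = 6.6261e-34/9.2121e-12 = 7.1928e-23 kg·m/s

Momentum is a vector; the scattered photon's direction makes angle θ = 122° with the incident direction. The magnitude of the vector change Δp⃗ = p⃗₀ − p⃗' is found from the law of cosines:
|Δp⃗|² = p₀² + p'² − 2p₀p'cos θ
|Δp⃗|² = (1.2047e-22)² + (7.1928e-23)² − 2·1.2047e-22·7.1928e-23·cos(122°)
|Δp⃗| = 1.6992e-22 kg·m/s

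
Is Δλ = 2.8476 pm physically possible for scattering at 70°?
No, inconsistent

Calculate the expected shift for θ = 70°:

Δλ_expected = λ_C(1 - cos(70°))
Δλ_expected = 2.4263 × (1 - cos(70°))
Δλ_expected = 2.4263 × 0.6580
Δλ_expected = 1.5965 pm

Given shift: 2.8476 pm
Expected shift: 1.5965 pm
Difference: 1.2512 pm

The values do not match. The given shift corresponds to θ ≈ 100.0°, not 70°.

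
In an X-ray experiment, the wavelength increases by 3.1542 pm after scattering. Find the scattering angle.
107.46°

From the Compton formula Δλ = λ_C(1 - cos θ), we can solve for θ:

cos θ = 1 - Δλ/λ_C

Given:
- Δλ = 3.1542 pm
- λ_C = h/(m_e·c) ≈ 2.42631024 pm

cos θ = 1 - 3.1542/2.42631024
cos θ = 1 - 1.299999
cos θ = -0.299999

θ = arccos(-0.299999)
θ = 107.46°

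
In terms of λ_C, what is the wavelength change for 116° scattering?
1.4384 λ_C

The Compton shift formula is:
Δλ = λ_C(1 - cos θ)

Dividing both sides by λ_C:
Δλ/λ_C = 1 - cos θ

For θ = 116°:
Δλ/λ_C = 1 - cos(116°)
Δλ/λ_C = 1 - -0.4384
Δλ/λ_C = 1.4384

This means the shift is 1.4384 × λ_C = 3.4899 pm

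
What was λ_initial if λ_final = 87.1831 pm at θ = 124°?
83.4000 pm

From λ' = λ + Δλ, we have λ = λ' - Δλ

First calculate the Compton shift:
Δλ = λ_C(1 - cos θ)
Δλ = 2.4263 × (1 - cos(124°))
Δλ = 2.4263 × 1.5592
Δλ = 3.7831 pm

Initial wavelength:
λ = λ' - Δλ
λ = 87.1831 - 3.7831
λ = 83.4000 pm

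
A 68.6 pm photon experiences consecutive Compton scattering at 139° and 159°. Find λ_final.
77.5489 pm

Apply Compton shift twice:

First scattering at θ₁ = 139°:
Δλ₁ = λ_C(1 - cos(139°))
Δλ₁ = 2.4263 × 1.7547
Δλ₁ = 4.2575 pm

After first scattering:
λ₁ = 68.6 + 4.2575 = 72.8575 pm

Second scattering at θ₂ = 159°:
Δλ₂ = λ_C(1 - cos(159°))
Δλ₂ = 2.4263 × 1.9336
Δλ₂ = 4.6915 pm

Final wavelength:
λ₂ = 72.8575 + 4.6915 = 77.5489 pm

Total shift: Δλ_total = 4.2575 + 4.6915 = 8.9489 pm

(Intermediate values are shown rounded; full precision is carried through to the final answer.)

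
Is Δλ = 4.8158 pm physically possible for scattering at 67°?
No, inconsistent

Calculate the expected shift for θ = 67°:

Δλ_expected = λ_C(1 - cos(67°))
Δλ_expected = 2.4263 × (1 - cos(67°))
Δλ_expected = 2.4263 × 0.6093
Δλ_expected = 1.4783 pm

Given shift: 4.8158 pm
Expected shift: 1.4783 pm
Difference: 3.3375 pm

The values do not match. The given shift corresponds to θ ≈ 170.0°, not 67°.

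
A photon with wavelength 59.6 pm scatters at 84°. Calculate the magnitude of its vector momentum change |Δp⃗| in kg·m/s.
1.4619e-23 kg·m/s

Photon momentum magnitude is p = h/λ.

Initial momentum:
p₀ = h/λ = 6.6261e-34/5.9600e-11 = 1.1118e-23 kg·m/s

After scattering:
λ' = λ + Δλ = 59.6 + 2.1727 = 61.7727 pm
p' = h/λ' = 6.6261e-34/6.1773e-11 = 1.0727e-23 kg·m/s

Momentum is a vector; the scattered photon's direction makes angle θ = 84° with the incident direction. The magnitude of the vector change Δp⃗ = p⃗₀ − p⃗' is found from the law of cosines:
|Δp⃗|² = p₀² + p'² − 2p₀p'cos θ
|Δp⃗|² = (1.1118e-23)² + (1.0727e-23)² − 2·1.1118e-23·1.0727e-23·cos(84°)
|Δp⃗| = 1.4619e-23 kg·m/s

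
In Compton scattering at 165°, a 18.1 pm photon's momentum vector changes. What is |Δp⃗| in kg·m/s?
6.5028e-23 kg·m/s

Photon momentum magnitude is p = h/λ.

Initial momentum:
p₀ = h/λ = 6.6261e-34/1.8100e-11 = 3.6608e-23 kg·m/s

After scattering:
λ' = λ + Δλ = 18.1 + 4.7699 = 22.8699 pm
p' = h/λ' = 6.6261e-34/2.2870e-11 = 2.8973e-23 kg·m/s

Momentum is a vector; the scattered photon's direction makes angle θ = 165° with the incident direction. The magnitude of the vector change Δp⃗ = p⃗₀ − p⃗' is found from the law of cosines:
|Δp⃗|² = p₀² + p'² − 2p₀p'cos θ
|Δp⃗|² = (3.6608e-23)² + (2.8973e-23)² − 2·3.6608e-23·2.8973e-23·cos(165°)
|Δp⃗| = 6.5028e-23 kg·m/s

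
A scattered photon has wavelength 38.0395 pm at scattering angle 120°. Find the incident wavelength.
34.4000 pm

From λ' = λ + Δλ, we have λ = λ' - Δλ

First calculate the Compton shift:
Δλ = λ_C(1 - cos θ)
Δλ = 2.4263 × (1 - cos(120°))
Δλ = 2.4263 × 1.5000
Δλ = 3.6395 pm

Initial wavelength:
λ = λ' - Δλ
λ = 38.0395 - 3.6395
λ = 34.4000 pm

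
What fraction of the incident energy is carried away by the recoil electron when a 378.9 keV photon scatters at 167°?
0.5942 (or 59.42%)

Calculate initial and final photon energies:

Initial: E₀ = 378.9 keV → λ₀ = 3.2722 pm
Compton shift: Δλ = 4.7904 pm
Final wavelength: λ' = 8.0626 pm
Final energy: E' = 153.7760 keV

Fractional energy loss:
(E₀ - E')/E₀ = (378.9000 - 153.7760)/378.9000
= 225.1240/378.9000
= 0.5942
= 59.42%

(Intermediate values are shown rounded; full precision is carried through to the final answer.)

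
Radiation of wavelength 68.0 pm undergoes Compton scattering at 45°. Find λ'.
68.7106 pm

Using the Compton formula: λ' = λ + λ_C(1 − cos θ)

For θ = 45°, cos θ = √2/2 (exact) ≈ 0.7071, so:
1 − cos 45° = 1 − (√2/2) ≈ 0.2929

Δλ = λ_C × 0.2929 = 2.4263 × 0.2929 = 0.7106 pm

λ' = 68.0 + 0.7106 = 68.7106 pm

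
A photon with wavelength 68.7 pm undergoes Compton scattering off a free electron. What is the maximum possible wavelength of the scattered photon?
73.5526 pm (at θ = 180°)

The Compton shift is Δλ = λ_C(1 − cos θ).

Since cos θ ranges from −1 to 1, the factor (1 − cos θ) ranges from 0 to 2; the maximum shift occurs at θ = 180° (backscattering):
Δλ_max = 2λ_C = 2 × 2.4263 pm = 4.8526 pm

Maximum scattered wavelength:
λ'_max = λ₀ + Δλ_max = 68.7 + 4.8526 = 73.5526 pm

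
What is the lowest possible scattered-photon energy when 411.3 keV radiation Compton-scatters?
157.5990 keV (at θ = 180°)

The scattered photon has minimum energy when its wavelength is maximum, i.e., when the Compton shift Δλ = λ_C(1 − cos θ) is maximum. This occurs at θ = 180° (backscattering), giving Δλ_max = 2λ_C = 4.8526 pm.

Initial wavelength: λ₀ = hc/E₀ = 3.0144 pm
Maximum final wavelength: λ'_max = λ₀ + 2λ_C = 3.0144 + 4.8526 = 7.8671 pm
Minimum final energy: E'_min = hc/λ'_max = 157.5990 keV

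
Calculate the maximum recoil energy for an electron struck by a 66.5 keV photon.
13.7337 keV

Maximum energy transfer occurs at θ = 180° (backscattering).

Initial photon: E₀ = 66.5 keV → λ₀ = 18.6442 pm

Maximum Compton shift (at 180°):
Δλ_max = 2λ_C = 2 × 2.4263 = 4.8526 pm

Final wavelength:
λ' = 18.6442 + 4.8526 = 23.4969 pm

Minimum photon energy (maximum energy to electron):
E'_min = hc/λ' = 52.7663 keV

Maximum electron kinetic energy:
K_max = E₀ - E'_min = 66.5000 - 52.7663 = 13.7337 keV

(Intermediate values are shown rounded; full precision is carried through to the final answer.)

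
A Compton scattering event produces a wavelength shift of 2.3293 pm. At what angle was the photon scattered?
87.71°

From the Compton formula Δλ = λ_C(1 - cos θ), we can solve for θ:

cos θ = 1 - Δλ/λ_C

Given:
- Δλ = 2.3293 pm
- λ_C = h/(m_e·c) ≈ 2.42631024 pm

cos θ = 1 - 2.3293/2.42631024
cos θ = 1 - 0.960017
cos θ = 0.039983

θ = arccos(0.039983)
θ = 87.71°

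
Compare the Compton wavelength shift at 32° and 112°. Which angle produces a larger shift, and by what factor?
112° produces the larger shift by a factor of 9.046

Calculate both shifts using Δλ = λ_C(1 - cos θ):

For θ₁ = 32°:
Δλ₁ = 2.4263 × (1 - cos(32°))
Δλ₁ = 2.4263 × 0.1520
Δλ₁ = 0.3687 pm

For θ₂ = 112°:
Δλ₂ = 2.4263 × (1 - cos(112°))
Δλ₂ = 2.4263 × 1.3746
Δλ₂ = 3.3352 pm

The 112° angle produces the larger shift.
Ratio: 3.3352/0.3687 = 9.046

(Intermediate values are shown rounded; full precision is carried through to the final answer.)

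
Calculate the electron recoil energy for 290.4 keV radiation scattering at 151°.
149.7939 keV

By energy conservation: K_e = E_initial - E_final

First find the scattered photon energy:
Initial wavelength: λ = hc/E = 4.2694 pm
Compton shift: Δλ = λ_C(1 - cos(151°)) = 4.5484 pm
Final wavelength: λ' = 4.2694 + 4.5484 = 8.8178 pm
Final photon energy: E' = hc/λ' = 140.6061 keV

Electron kinetic energy:
K_e = E - E' = 290.4000 - 140.6061 = 149.7939 keV

(Intermediate values are shown rounded; full precision is carried through to the final answer.)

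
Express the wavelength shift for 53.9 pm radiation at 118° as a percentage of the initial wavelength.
6.6148%

Calculate the Compton shift:
Δλ = λ_C(1 - cos(118°))
Δλ = 2.4263 × (1 - cos(118°))
Δλ = 2.4263 × 1.4695
Δλ = 3.5654 pm

Percentage change:
(Δλ/λ₀) × 100 = (3.5654/53.9) × 100
= 6.6148%

(Intermediate values are shown rounded; full precision is carried through to the final answer.)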